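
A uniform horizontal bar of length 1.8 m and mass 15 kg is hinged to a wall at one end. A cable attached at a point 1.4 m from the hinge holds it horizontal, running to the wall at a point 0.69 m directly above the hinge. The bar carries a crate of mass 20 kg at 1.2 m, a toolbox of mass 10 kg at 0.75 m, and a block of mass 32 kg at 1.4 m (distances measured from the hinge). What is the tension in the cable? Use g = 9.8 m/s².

Choose the hinge as the axis so the unknown hinge reaction has zero arm there.
Beam weight: 15 × 9.8 = 147 N down at 0.9 m → arm 0.9 m, τ = 147 × 0.9 = 132.3 N·m clockwise.
Crate: 20 × 9.8 = 196 N down at 1.2 m → arm 1.2 m, τ = 196 × 1.2 = 235.2 N·m clockwise.
Toolbox: 10 × 9.8 = 98 N down at 0.75 m → arm 0.75 m, τ = 98 × 0.75 = 73.5 N·m clockwise.
Block: 32 × 9.8 = 313.6 N down at 1.4 m → arm 1.4 m, τ = 313.6 × 1.4 = 439 N·m clockwise.
Total clockwise load moment = 880 N·m.
The cable tension T acts at 1.4 m; only its component perpendicular to the bar, T sinθ, produces torque. sinθ = h/√(h²+d²) = 0.69/√(0.69²+1.4²) = 0.4421.
Στ = 0 ⇒ T × 1.4 × 0.4421 = 880 ⇒ T = 880 / 0.6189 = 1420 N.

T ≈ 1420 N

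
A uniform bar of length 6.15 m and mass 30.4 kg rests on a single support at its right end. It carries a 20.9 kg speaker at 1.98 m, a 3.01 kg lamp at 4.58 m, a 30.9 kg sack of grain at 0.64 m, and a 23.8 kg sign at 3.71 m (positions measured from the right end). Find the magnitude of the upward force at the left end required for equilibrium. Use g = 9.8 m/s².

Choose the right end as the axis so the unknown pivot reaction has zero arm there.
Beam weight: 30.4 × 9.8 = 297.9 N down at 3.075 m → arm 3.075 m, τ = 297.9 × 3.075 = 916 N·m counterclockwise.
Speaker: 20.9 × 9.8 = 204.8 N down at 1.98 m → arm 1.98 m, τ = 204.8 × 1.98 = 405.5 N·m counterclockwise.
Lamp: 3.01 × 9.8 = 29.5 N down at 4.58 m → arm 4.58 m, τ = 29.5 × 4.58 = 135.1 N·m counterclockwise.
Sack of grain: 30.9 × 9.8 = 302.8 N down at 0.64 m → arm 0.64 m, τ = 302.8 × 0.64 = 193.8 N·m counterclockwise.
Sign: 23.8 × 9.8 = 233.2 N down at 3.71 m → arm 3.71 m, τ = 233.2 × 3.71 = 865.2 N·m counterclockwise.
Net moment of the loads = 2516 N·m counterclockwise.
The upward force F acts at the left end, arm 6.15 m, giving F × 6.15 clockwise.
Balancing moments: F × 6.15 = 2516, giving F = 2516 / 6.15 = 409 N.

F ≈ 409 N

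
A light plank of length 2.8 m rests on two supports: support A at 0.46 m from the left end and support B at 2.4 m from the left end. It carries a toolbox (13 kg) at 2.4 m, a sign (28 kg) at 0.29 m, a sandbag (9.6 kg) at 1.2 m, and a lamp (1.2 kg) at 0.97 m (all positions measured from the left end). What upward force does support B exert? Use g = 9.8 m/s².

R_B ≈ 142 N

Take moments about support A.
Toolbox: 13 × 9.8 = 127.4 N down at 2.4 m → arm 1.94 m, τ = 127.4 × 1.94 = 247.2 N·m clockwise.
Sign: 28 × 9.8 = 274.4 N down at 0.29 m → arm 0.17 m, τ = 274.4 × 0.17 = 46.65 N·m counterclockwise.
Sandbag: 9.6 × 9.8 = 94.08 N down at 1.2 m → arm 0.74 m, τ = 94.08 × 0.74 = 69.62 N·m clockwise.
Lamp: 1.2 × 9.8 = 11.76 N down at 0.97 m → arm 0.51 m, τ = 11.76 × 0.51 = 5.998 N·m clockwise.
Net load moment about support A = 276.2 N·m clockwise.
Reaction R at support B is upward at 2.4 m, arm 1.94 m → moment R × 1.94 counterclockwise.
Setting net torque to zero: R × 1.94 = 276.2 → R = 142 N.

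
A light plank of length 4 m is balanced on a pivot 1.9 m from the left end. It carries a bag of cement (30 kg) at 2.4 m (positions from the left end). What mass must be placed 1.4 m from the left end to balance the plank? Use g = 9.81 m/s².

Sum moments about the pivot (at 1.9 m from the left end) (the support reaction has zero arm there).
Bag of cement: 30 × 9.81 = 294.3 N down at 2.4 m → arm 0.5 m, τ = 294.3 × 0.5 = 147.2 N·m clockwise.
Net moment of known loads = 147.2 N·m clockwise.
An unknown mass m at 1.4 m has arm 0.5 m; its moment is m·g·0.5 counterclockwise.
Setting net torque to zero: m × 9.81 × 0.5 = 147.2 → m = 147.2 / (9.81 × 0.5) = 30 kg.

m ≈ 30 kg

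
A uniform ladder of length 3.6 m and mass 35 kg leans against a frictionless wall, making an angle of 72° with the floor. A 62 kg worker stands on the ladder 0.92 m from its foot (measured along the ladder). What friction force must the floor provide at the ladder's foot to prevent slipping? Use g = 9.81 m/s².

Take moments about the foot of the ladder.
Ladder weight 35×9.81 = 343.4 N acts at 1.8 m along the ladder; its horizontal arm is 1.8·cos72° = 0.5562 m → τ = 191 N·m clockwise.
Worker: 62×9.81 = 608.2 N at 0.92 m → arm 0.2843 m → τ = 172.9 N·m clockwise.
Wall normal N acts horizontally at the top; its moment arm is the height L sinθ = 3.6·sin72° = 3.424 m, counterclockwise.
Στ = 0 ⇒ N × 3.424 = 363.9 ⇒ N = 106 N.
ΣFx = 0: friction at the foot balances the wall's push, so f = N_wall = 106 N.

f ≈ 106 N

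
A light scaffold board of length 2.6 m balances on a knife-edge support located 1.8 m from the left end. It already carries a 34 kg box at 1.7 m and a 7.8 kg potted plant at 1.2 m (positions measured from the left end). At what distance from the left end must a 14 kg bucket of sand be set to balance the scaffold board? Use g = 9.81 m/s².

Taking torques about the knife-edge support (at 1.8 m from the left end):
Box: 34 × 9.81 = 333.5 N down at 1.7 m → arm 0.1 m, τ = 333.5 × 0.1 = 33.35 N·m counterclockwise.
Potted plant: 7.8 × 9.81 = 76.52 N down at 1.2 m → arm 0.6 m, τ = 76.52 × 0.6 = 45.91 N·m counterclockwise.
Net moment of existing loads = 79.26 N·m counterclockwise.
The bucket of sand weighs 14 × 9.81 = 137.3 N and must supply an equal clockwise moment, so its lever arm about the knife-edge support is 79.26 / 137.3 = 0.577 m.
That puts it at 1.8 + 0.577 = 2.38 m from the left end.

x ≈ 2.38 m from the left end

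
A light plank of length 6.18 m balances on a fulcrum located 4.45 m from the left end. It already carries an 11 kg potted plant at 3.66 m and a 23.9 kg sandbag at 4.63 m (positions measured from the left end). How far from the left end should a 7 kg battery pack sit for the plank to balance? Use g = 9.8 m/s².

x ≈ 5.08 m from the left end

Take moments about the fulcrum (at 4.45 m from the left end).
Potted plant: 11 × 9.8 = 107.8 N down at 3.66 m → arm 0.79 m, τ = 107.8 × 0.79 = 85.16 N·m counterclockwise.
Sandbag: 23.9 × 9.8 = 234.2 N down at 4.63 m → arm 0.18 m, τ = 234.2 × 0.18 = 42.16 N·m clockwise.
Net moment of existing loads = 43 N·m counterclockwise.
The battery pack weighs 7 × 9.8 = 68.6 N and must supply an equal clockwise moment, so its lever arm about the fulcrum is 43 / 68.6 = 0.627 m.
That puts it at 4.45 + 0.627 = 5.08 m from the left end.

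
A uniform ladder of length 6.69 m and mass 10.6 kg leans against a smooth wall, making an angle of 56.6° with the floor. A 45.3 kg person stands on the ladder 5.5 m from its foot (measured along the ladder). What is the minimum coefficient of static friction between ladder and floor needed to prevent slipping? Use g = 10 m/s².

Sum moments about the foot of the ladder (the floor normal and friction both act there and drop out).
Ladder weight 10.6×10 = 106 N acts at 3.345 m along the ladder; its horizontal arm is 3.345·cos56.6° = 1.841 m → τ = 195.1 N·m clockwise.
Person: 45.3×10 = 453 N at 5.5 m → arm 3.028 m → τ = 1372 N·m clockwise.
Wall normal N acts horizontally at the top; its moment arm is the height L sinθ = 6.69·sin56.6° = 5.585 m, counterclockwise.
For rotational equilibrium, N × 5.585 = 1567, so N = 280.6 N.
ΣFx = 0 ⇒ f = N_wall = 280.6 N. ΣFy = 0 ⇒ N_floor = 559 N.
μ_min = f / N_floor = 280.6 / 559 = 0.502.

μ_min ≈ 0.502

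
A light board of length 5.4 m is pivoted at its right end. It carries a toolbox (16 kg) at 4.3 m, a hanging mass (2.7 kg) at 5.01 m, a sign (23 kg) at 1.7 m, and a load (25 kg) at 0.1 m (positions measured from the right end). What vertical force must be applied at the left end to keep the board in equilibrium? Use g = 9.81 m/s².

F ≈ 225 N

Sum moments about the right end (the unknown pivot reaction has zero arm there).
Toolbox: 16 × 9.81 = 157 N down at 4.3 m → arm 4.3 m, τ = 157 × 4.3 = 675.1 N·m counterclockwise.
Hanging mass: 2.7 × 9.81 = 26.49 N down at 5.01 m → arm 5.01 m, τ = 26.49 × 5.01 = 132.7 N·m counterclockwise.
Sign: 23 × 9.81 = 225.6 N down at 1.7 m → arm 1.7 m, τ = 225.6 × 1.7 = 383.5 N·m counterclockwise.
Load: 25 × 9.81 = 245.2 N down at 0.1 m → arm 0.1 m, τ = 245.2 × 0.1 = 24.52 N·m counterclockwise.
Net moment of the loads = 1216 N·m counterclockwise.
The upward force F acts at the left end, arm 5.4 m, giving F × 5.4 clockwise.
Στ = 0 ⇒ F × 5.4 = 1216 ⇒ F = 1216 / 5.4 = 225 N.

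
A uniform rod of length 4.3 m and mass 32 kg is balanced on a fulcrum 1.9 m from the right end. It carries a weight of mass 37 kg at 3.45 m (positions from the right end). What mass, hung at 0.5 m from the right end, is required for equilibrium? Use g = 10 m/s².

m ≈ 46.7 kg

About the fulcrum (at 1.9 m from the right end):
Beam weight: 32 × 10 = 320 N down at 2.15 m → arm 0.25 m, τ = 320 × 0.25 = 80 N·m counterclockwise.
Weight: 37 × 10 = 370 N down at 3.45 m → arm 1.55 m, τ = 370 × 1.55 = 573.5 N·m counterclockwise.
Net moment of known loads = 653.5 N·m counterclockwise.
An unknown mass m at 0.5 m has arm 1.4 m; its moment is m·g·1.4 clockwise.
Setting net torque to zero: m × 10 × 1.4 = 653.5 → m = 653.5 / (10 × 1.4) = 46.7 kg.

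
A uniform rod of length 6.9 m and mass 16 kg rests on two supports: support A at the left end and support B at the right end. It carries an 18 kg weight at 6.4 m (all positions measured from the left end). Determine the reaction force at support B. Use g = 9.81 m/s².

R_B ≈ 242 N

Choose support A as the axis so its reaction then has zero moment arm.
Beam weight: 16 × 9.81 = 157 N down at 3.45 m → arm 3.45 m, τ = 157 × 3.45 = 541.6 N·m clockwise.
Weight: 18 × 9.81 = 176.6 N down at 6.4 m → arm 6.4 m, τ = 176.6 × 6.4 = 1130 N·m clockwise.
Net load moment about support A = 1672 N·m clockwise.
Reaction R at support B is upward at 6.9 m, arm 6.9 m → moment R × 6.9 counterclockwise.
For rotational equilibrium, R × 6.9 = 1672, so R = 242 N.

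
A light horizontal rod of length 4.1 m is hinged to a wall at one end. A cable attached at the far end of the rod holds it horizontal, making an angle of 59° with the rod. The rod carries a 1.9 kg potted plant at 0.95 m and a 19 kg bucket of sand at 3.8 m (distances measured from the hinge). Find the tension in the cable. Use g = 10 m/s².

Take moments about the hinge.
Potted plant: 1.9 × 10 = 19 N down at 0.95 m → arm 0.95 m, τ = 19 × 0.95 = 18.05 N·m clockwise.
Bucket of sand: 19 × 10 = 190 N down at 3.8 m → arm 3.8 m, τ = 190 × 3.8 = 722 N·m clockwise.
Total clockwise load moment = 740 N·m.
The cable tension T acts at 4.1 m; only its component perpendicular to the rod, T sinθ, produces torque. sin 59° = 0.8572.
For rotational equilibrium, T × 4.1 × 0.8572 = 740, so T = 740 / 3.515 = 211 N.

T ≈ 211 N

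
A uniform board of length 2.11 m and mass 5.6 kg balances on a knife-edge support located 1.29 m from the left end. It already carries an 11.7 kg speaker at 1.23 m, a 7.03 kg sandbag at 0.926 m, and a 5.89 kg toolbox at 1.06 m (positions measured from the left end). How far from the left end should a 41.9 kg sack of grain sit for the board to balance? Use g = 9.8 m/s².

Choose the knife-edge support (at 1.29 m from the left end) as the axis so the support reaction has zero arm there.
Beam weight: 5.6 × 9.8 = 54.88 N down at 1.055 m → arm 0.235 m, τ = 54.88 × 0.235 = 12.9 N·m counterclockwise.
Speaker: 11.7 × 9.8 = 114.7 N down at 1.23 m → arm 0.06 m, τ = 114.7 × 0.06 = 6.882 N·m counterclockwise.
Sandbag: 7.03 × 9.8 = 68.89 N down at 0.926 m → arm 0.364 m, τ = 68.89 × 0.364 = 25.08 N·m counterclockwise.
Toolbox: 5.89 × 9.8 = 57.72 N down at 1.06 m → arm 0.23 m, τ = 57.72 × 0.23 = 13.28 N·m counterclockwise.
Net moment of existing loads = 58.14 N·m counterclockwise.
The sack of grain weighs 41.9 × 9.8 = 410.6 N and must supply an equal clockwise moment, so its lever arm about the knife-edge support is 58.14 / 410.6 = 0.142 m.
That puts it at 1.29 + 0.142 = 1.43 m from the left end.

x ≈ 1.43 m from the left end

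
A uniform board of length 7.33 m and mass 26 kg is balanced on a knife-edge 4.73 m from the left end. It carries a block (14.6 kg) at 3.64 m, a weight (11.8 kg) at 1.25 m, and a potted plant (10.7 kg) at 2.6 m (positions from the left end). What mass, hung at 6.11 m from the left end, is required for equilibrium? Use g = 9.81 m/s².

Take moments about the knife-edge (at 4.73 m from the left end).
Beam weight: 26 × 9.81 = 255.1 N down at 3.665 m → arm 1.065 m, τ = 255.1 × 1.065 = 271.7 N·m counterclockwise.
Block: 14.6 × 9.81 = 143.2 N down at 3.64 m → arm 1.09 m, τ = 143.2 × 1.09 = 156.1 N·m counterclockwise.
Weight: 11.8 × 9.81 = 115.8 N down at 1.25 m → arm 3.48 m, τ = 115.8 × 3.48 = 403 N·m counterclockwise.
Potted plant: 10.7 × 9.81 = 105 N down at 2.6 m → arm 2.13 m, τ = 105 × 2.13 = 223.6 N·m counterclockwise.
Net moment of known loads = 1054 N·m counterclockwise.
An unknown mass m at 6.11 m has arm 1.38 m; its moment is m·g·1.38 clockwise.
Balancing moments: m × 9.81 × 1.38 = 1054, giving m = 1054 / (9.81 × 1.38) = 77.9 kg.

m ≈ 77.9 kg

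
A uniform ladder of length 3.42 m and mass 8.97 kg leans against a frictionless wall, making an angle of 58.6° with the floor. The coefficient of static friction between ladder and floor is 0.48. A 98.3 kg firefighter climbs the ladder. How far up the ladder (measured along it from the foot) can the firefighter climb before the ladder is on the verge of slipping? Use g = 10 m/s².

Choose the foot of the ladder as the axis so the floor normal and friction both act there and drop out.
Ladder weight 8.97×10 = 89.7 N acts at 1.71 m along the ladder; its horizontal arm is 1.71·cos58.6° = 0.8909 m → τ = 79.91 N·m clockwise.
Firefighter weight 98.3×10 = 983 N at distance d → arm d·cos58.6° → τ = 983·d·0.521 clockwise.
Wall normal N at the top has arm L sinθ = 2.919 m counterclockwise, so Στ = 0 gives N·2.919 = 79.91 + 512.1·d.
ΣFy = 0 ⇒ N_floor = 1073 N, so the maximum friction is μ_s·N_floor = 0.48×1073 = 515 N. ΣFx = 0 ⇒ N_wall = f, so at the slipping point N = 515 N.
Substituting: 515×2.919 = 79.91 + 512.1·d ⇒ d = (1503 − 79.91) / 512.1 = 2.78 m.

d ≈ 2.78 m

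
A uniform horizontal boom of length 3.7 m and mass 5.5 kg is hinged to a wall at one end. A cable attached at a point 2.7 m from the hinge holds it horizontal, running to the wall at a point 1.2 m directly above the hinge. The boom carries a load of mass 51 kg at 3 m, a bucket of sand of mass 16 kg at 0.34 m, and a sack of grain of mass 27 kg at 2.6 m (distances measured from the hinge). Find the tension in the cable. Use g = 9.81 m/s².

Choose the hinge as the axis so the unknown hinge reaction has zero arm there.
Beam weight: 5.5 × 9.81 = 53.96 N down at 1.85 m → arm 1.85 m, τ = 53.96 × 1.85 = 99.83 N·m clockwise.
Load: 51 × 9.81 = 500.3 N down at 3 m → arm 3 m, τ = 500.3 × 3 = 1501 N·m clockwise.
Bucket of sand: 16 × 9.81 = 157 N down at 0.34 m → arm 0.34 m, τ = 157 × 0.34 = 53.38 N·m clockwise.
Sack of grain: 27 × 9.81 = 264.9 N down at 2.6 m → arm 2.6 m, τ = 264.9 × 2.6 = 688.7 N·m clockwise.
Total clockwise load moment = 2343 N·m.
The cable tension T acts at 2.7 m; only its component perpendicular to the boom, T sinθ, produces torque. sinθ = h/√(h²+d²) = 1.2/√(1.2²+2.7²) = 0.4061.
Balancing moments: T × 2.7 × 0.4061 = 2343, giving T = 2343 / 1.096 = 2140 N.

T ≈ 2140 N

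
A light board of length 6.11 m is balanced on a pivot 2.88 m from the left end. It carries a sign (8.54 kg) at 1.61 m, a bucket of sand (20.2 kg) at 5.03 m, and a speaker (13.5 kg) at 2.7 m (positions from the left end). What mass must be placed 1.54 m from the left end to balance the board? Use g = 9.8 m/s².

m ≈ 22.5 kg

Taking torques about the pivot (at 2.88 m from the left end):
Sign: 8.54 × 9.8 = 83.69 N down at 1.61 m → arm 1.27 m, τ = 83.69 × 1.27 = 106.3 N·m counterclockwise.
Bucket of sand: 20.2 × 9.8 = 198 N down at 5.03 m → arm 2.15 m, τ = 198 × 2.15 = 425.7 N·m clockwise.
Speaker: 13.5 × 9.8 = 132.3 N down at 2.7 m → arm 0.18 m, τ = 132.3 × 0.18 = 23.81 N·m counterclockwise.
Net moment of known loads = 295.6 N·m clockwise.
An unknown mass m at 1.54 m has arm 1.34 m; its moment is m·g·1.34 counterclockwise.
Balancing moments: m × 9.8 × 1.34 = 295.6, giving m = 295.6 / (9.8 × 1.34) = 22.5 kg.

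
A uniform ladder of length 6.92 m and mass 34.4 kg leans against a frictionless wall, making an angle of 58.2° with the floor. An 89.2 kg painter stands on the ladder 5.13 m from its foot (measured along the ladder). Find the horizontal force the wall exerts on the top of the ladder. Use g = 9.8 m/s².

Choose the foot of the ladder as the axis so the floor normal and friction both act there and drop out.
Ladder weight 34.4×9.8 = 337.1 N acts at 3.46 m along the ladder; its horizontal arm is 3.46·cos58.2° = 1.823 m → τ = 614.5 N·m clockwise.
Painter: 89.2×9.8 = 874.2 N at 5.13 m → arm 2.703 m → τ = 2363 N·m clockwise.
Wall normal N acts horizontally at the top; its moment arm is the height L sinθ = 6.92·sin58.2° = 5.881 m, counterclockwise.
Setting net torque to zero: N × 5.881 = 2978 → N = 506 N.

N_wall ≈ 506 N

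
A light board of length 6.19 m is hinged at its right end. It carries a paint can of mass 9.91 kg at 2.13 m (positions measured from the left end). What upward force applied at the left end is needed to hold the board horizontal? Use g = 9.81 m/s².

Take moments about the right end.
Paint can: 9.91 × 9.81 = 97.22 N down at 2.13 m → arm 4.06 m, τ = 97.22 × 4.06 = 394.7 N·m counterclockwise.
Net moment of the loads = 394.7 N·m counterclockwise.
The upward force F acts at the left end, arm 6.19 m, giving F × 6.19 clockwise.
Balancing moments: F × 6.19 = 394.7, giving F = 394.7 / 6.19 = 63.8 N.

F ≈ 63.8 N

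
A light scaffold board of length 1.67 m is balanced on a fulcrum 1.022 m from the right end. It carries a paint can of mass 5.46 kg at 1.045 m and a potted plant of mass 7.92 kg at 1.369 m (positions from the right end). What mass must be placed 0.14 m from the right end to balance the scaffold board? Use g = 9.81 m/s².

Sum moments about the fulcrum (at 1.022 m from the right end) (the support reaction has zero arm there).
Paint can: 5.46 × 9.81 = 53.56 N down at 1.045 m → arm 0.023 m, τ = 53.56 × 0.023 = 1.232 N·m counterclockwise.
Potted plant: 7.92 × 9.81 = 77.7 N down at 1.369 m → arm 0.347 m, τ = 77.7 × 0.347 = 26.96 N·m counterclockwise.
Net moment of known loads = 28.19 N·m counterclockwise.
An unknown mass m at 0.14 m has arm 0.882 m; its moment is m·g·0.882 clockwise.
For rotational equilibrium, m × 9.81 × 0.882 = 28.19, so m = 28.19 / (9.81 × 0.882) = 3.26 kg.

m ≈ 3.26 kg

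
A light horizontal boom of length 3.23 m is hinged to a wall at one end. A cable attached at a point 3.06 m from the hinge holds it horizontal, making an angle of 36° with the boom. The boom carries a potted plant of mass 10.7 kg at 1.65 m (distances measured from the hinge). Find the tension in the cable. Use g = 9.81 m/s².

T ≈ 96.3 N

Taking torques about the hinge:
Potted plant: 10.7 × 9.81 = 105 N down at 1.65 m → arm 1.65 m, τ = 105 × 1.65 = 173.2 N·m clockwise.
Total clockwise load moment = 173.2 N·m.
The cable tension T acts at 3.06 m; only its component perpendicular to the boom, T sinθ, produces torque. sin 36° = 0.5878.
Setting net torque to zero: T × 3.06 × 0.5878 = 173.2 → T = 173.2 / 1.799 = 96.3 N.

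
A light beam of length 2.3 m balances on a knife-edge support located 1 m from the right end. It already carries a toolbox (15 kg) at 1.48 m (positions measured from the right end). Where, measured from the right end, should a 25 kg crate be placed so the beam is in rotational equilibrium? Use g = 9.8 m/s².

x ≈ 0.712 m from the right end

About the knife-edge support (at 1 m from the right end):
Toolbox: 15 × 9.8 = 147 N down at 1.48 m → arm 0.48 m, τ = 147 × 0.48 = 70.56 N·m counterclockwise.
Net moment of existing loads = 70.56 N·m counterclockwise.
The crate weighs 25 × 9.8 = 245 N and must supply an equal clockwise moment, so its lever arm about the knife-edge support is 70.56 / 245 = 0.288 m.
That puts it at 1 − 0.288 = 0.712 m from the right end.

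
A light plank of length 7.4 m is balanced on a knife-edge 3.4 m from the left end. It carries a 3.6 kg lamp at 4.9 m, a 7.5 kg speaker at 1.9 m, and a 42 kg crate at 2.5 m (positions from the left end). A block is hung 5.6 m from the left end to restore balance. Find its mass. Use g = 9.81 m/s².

Taking torques about the knife-edge (at 3.4 m from the left end):
Lamp: 3.6 × 9.81 = 35.32 N down at 4.9 m → arm 1.5 m, τ = 35.32 × 1.5 = 52.98 N·m clockwise.
Speaker: 7.5 × 9.81 = 73.58 N down at 1.9 m → arm 1.5 m, τ = 73.58 × 1.5 = 110.4 N·m counterclockwise.
Crate: 42 × 9.81 = 412 N down at 2.5 m → arm 0.9 m, τ = 412 × 0.9 = 370.8 N·m counterclockwise.
Net moment of known loads = 428.2 N·m counterclockwise.
An unknown mass m at 5.6 m has arm 2.2 m; its moment is m·g·2.2 clockwise.
Balancing moments: m × 9.81 × 2.2 = 428.2, giving m = 428.2 / (9.81 × 2.2) = 19.8 kg.

m ≈ 19.8 kg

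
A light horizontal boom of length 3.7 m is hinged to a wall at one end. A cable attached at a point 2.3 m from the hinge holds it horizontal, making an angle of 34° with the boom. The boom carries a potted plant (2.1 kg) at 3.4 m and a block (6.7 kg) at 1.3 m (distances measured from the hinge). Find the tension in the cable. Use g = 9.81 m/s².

Take moments about the hinge.
Potted plant: 2.1 × 9.81 = 20.6 N down at 3.4 m → arm 3.4 m, τ = 20.6 × 3.4 = 70.04 N·m clockwise.
Block: 6.7 × 9.81 = 65.73 N down at 1.3 m → arm 1.3 m, τ = 65.73 × 1.3 = 85.45 N·m clockwise.
Total clockwise load moment = 155.5 N·m.
The cable tension T acts at 2.3 m; only its component perpendicular to the boom, T sinθ, produces torque. sin 34° = 0.5592.
Balancing moments: T × 2.3 × 0.5592 = 155.5, giving T = 155.5 / 1.286 = 121 N.

T ≈ 121 N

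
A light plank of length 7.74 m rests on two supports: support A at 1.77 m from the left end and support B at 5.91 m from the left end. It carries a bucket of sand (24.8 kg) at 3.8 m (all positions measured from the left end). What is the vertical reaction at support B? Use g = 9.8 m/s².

About support A:
Bucket of sand: 24.8 × 9.8 = 243 N down at 3.8 m → arm 2.03 m, τ = 243 × 2.03 = 493.3 N·m clockwise.
Net load moment about support A = 493.3 N·m clockwise.
Reaction R at support B is upward at 5.91 m, arm 4.14 m → moment R × 4.14 counterclockwise.
Setting net torque to zero: R × 4.14 = 493.3 → R = 119 N.

R_B ≈ 119 N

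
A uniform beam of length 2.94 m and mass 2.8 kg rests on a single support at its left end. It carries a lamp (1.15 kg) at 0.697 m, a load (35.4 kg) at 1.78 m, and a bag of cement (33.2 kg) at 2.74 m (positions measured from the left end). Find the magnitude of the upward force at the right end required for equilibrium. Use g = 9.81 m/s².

Choose the left end as the axis so the unknown pivot reaction has zero arm there.
Beam weight: 2.8 × 9.81 = 27.47 N down at 1.47 m → arm 1.47 m, τ = 27.47 × 1.47 = 40.38 N·m clockwise.
Lamp: 1.15 × 9.81 = 11.28 N down at 0.697 m → arm 0.697 m, τ = 11.28 × 0.697 = 7.862 N·m clockwise.
Load: 35.4 × 9.81 = 347.3 N down at 1.78 m → arm 1.78 m, τ = 347.3 × 1.78 = 618.2 N·m clockwise.
Bag of cement: 33.2 × 9.81 = 325.7 N down at 2.74 m → arm 2.74 m, τ = 325.7 × 2.74 = 892.4 N·m clockwise.
Net moment of the loads = 1559 N·m clockwise.
The upward force F acts at the right end, arm 2.94 m, giving F × 2.94 counterclockwise.
Balancing moments: F × 2.94 = 1559, giving F = 1559 / 2.94 = 530 N.

F ≈ 530 N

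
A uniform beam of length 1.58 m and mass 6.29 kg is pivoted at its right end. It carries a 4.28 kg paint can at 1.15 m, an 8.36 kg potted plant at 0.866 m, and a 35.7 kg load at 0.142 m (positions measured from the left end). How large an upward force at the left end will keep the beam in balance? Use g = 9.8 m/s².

F ≈ 398 N

About the right end:
Beam weight: 6.29 × 9.8 = 61.64 N down at 0.79 m → arm 0.79 m, τ = 61.64 × 0.79 = 48.7 N·m counterclockwise.
Paint can: 4.28 × 9.8 = 41.94 N down at 1.15 m → arm 0.43 m, τ = 41.94 × 0.43 = 18.03 N·m counterclockwise.
Potted plant: 8.36 × 9.8 = 81.93 N down at 0.866 m → arm 0.714 m, τ = 81.93 × 0.714 = 58.5 N·m counterclockwise.
Load: 35.7 × 9.8 = 349.9 N down at 0.142 m → arm 1.438 m, τ = 349.9 × 1.438 = 503.2 N·m counterclockwise.
Net moment of the loads = 628.4 N·m counterclockwise.
The upward force F acts at the left end, arm 1.58 m, giving F × 1.58 clockwise.
Στ = 0 ⇒ F × 1.58 = 628.4 ⇒ F = 628.4 / 1.58 = 398 N.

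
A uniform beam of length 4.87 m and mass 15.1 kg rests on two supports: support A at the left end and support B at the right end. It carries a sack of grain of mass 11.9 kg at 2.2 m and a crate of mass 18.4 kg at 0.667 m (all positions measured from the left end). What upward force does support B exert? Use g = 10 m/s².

R_B ≈ 154 N

Sum moments about support A (its reaction then has zero moment arm).
Beam weight: 15.1 × 10 = 151 N down at 2.435 m → arm 2.435 m, τ = 151 × 2.435 = 367.7 N·m clockwise.
Sack of grain: 11.9 × 10 = 119 N down at 2.2 m → arm 2.2 m, τ = 119 × 2.2 = 261.8 N·m clockwise.
Crate: 18.4 × 10 = 184 N down at 0.667 m → arm 0.667 m, τ = 184 × 0.667 = 122.7 N·m clockwise.
Net load moment about support A = 752.2 N·m clockwise.
Reaction R at support B is upward at 4.87 m, arm 4.87 m → moment R × 4.87 counterclockwise.
For rotational equilibrium, R × 4.87 = 752.2, so R = 154 N.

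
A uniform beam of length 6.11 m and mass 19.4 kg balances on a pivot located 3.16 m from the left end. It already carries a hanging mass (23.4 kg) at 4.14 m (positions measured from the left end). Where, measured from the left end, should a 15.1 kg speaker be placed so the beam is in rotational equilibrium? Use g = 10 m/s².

x ≈ 1.78 m from the left end

Choose the pivot (at 3.16 m from the left end) as the axis so the support reaction has zero arm there.
Beam weight: 19.4 × 10 = 194 N down at 3.055 m → arm 0.105 m, τ = 194 × 0.105 = 20.37 N·m counterclockwise.
Hanging mass: 23.4 × 10 = 234 N down at 4.14 m → arm 0.98 m, τ = 234 × 0.98 = 229.3 N·m clockwise.
Net moment of existing loads = 208.9 N·m clockwise.
The speaker weighs 15.1 × 10 = 151 N and must supply an equal counterclockwise moment, so its lever arm about the pivot is 208.9 / 151 = 1.38 m.
That puts it at 3.16 − 1.38 = 1.78 m from the left end.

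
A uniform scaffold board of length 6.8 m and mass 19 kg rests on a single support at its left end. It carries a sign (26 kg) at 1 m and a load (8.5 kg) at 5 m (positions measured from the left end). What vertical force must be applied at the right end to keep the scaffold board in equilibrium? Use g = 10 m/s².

F ≈ 196 N

Choose the left end as the axis so the unknown pivot reaction has zero arm there.
Beam weight: 19 × 10 = 190 N down at 3.4 m → arm 3.4 m, τ = 190 × 3.4 = 646 N·m clockwise.
Sign: 26 × 10 = 260 N down at 1 m → arm 1 m, τ = 260 × 1 = 260 N·m clockwise.
Load: 8.5 × 10 = 85 N down at 5 m → arm 5 m, τ = 85 × 5 = 425 N·m clockwise.
Net moment of the loads = 1331 N·m clockwise.
The upward force F acts at the right end, arm 6.8 m, giving F × 6.8 counterclockwise.
Setting net torque to zero: F × 6.8 = 1331 → F = 1331 / 6.8 = 196 N.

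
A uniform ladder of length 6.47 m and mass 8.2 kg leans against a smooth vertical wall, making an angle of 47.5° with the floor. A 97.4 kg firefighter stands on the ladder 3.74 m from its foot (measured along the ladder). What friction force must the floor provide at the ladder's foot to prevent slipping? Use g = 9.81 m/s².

About the foot of the ladder:
Ladder weight 8.2×9.81 = 80.44 N acts at 3.235 m along the ladder; its horizontal arm is 3.235·cos47.5° = 2.186 m → τ = 175.8 N·m clockwise.
Firefighter: 97.4×9.81 = 955.5 N at 3.74 m → arm 2.527 m → τ = 2415 N·m clockwise.
Wall normal N acts horizontally at the top; its moment arm is the height L sinθ = 6.47·sin47.5° = 4.77 m, counterclockwise.
Στ = 0 ⇒ N × 4.77 = 2591 ⇒ N = 543 N.
ΣFx = 0: friction at the foot balances the wall's push, so f = N_wall = 543 N.

f ≈ 543 N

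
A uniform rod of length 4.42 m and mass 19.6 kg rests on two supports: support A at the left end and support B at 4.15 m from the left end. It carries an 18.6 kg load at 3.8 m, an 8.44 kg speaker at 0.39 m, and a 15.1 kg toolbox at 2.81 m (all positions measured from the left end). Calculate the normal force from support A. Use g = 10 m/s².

R_A ≈ 233 N

Choose support B as the axis so its reaction then has zero moment arm.
Beam weight: 19.6 × 10 = 196 N down at 2.21 m → arm 1.94 m, τ = 196 × 1.94 = 380.2 N·m counterclockwise.
Load: 18.6 × 10 = 186 N down at 3.8 m → arm 0.35 m, τ = 186 × 0.35 = 65.1 N·m counterclockwise.
Speaker: 8.44 × 10 = 84.4 N down at 0.39 m → arm 3.76 m, τ = 84.4 × 3.76 = 317.3 N·m counterclockwise.
Toolbox: 15.1 × 10 = 151 N down at 2.81 m → arm 1.34 m, τ = 151 × 1.34 = 202.3 N·m counterclockwise.
Net load moment about support B = 964.9 N·m counterclockwise.
Reaction R at support A is upward at 0 m, arm 4.15 m → moment R × 4.15 clockwise.
Setting net torque to zero: R × 4.15 = 964.9 → R = 233 N.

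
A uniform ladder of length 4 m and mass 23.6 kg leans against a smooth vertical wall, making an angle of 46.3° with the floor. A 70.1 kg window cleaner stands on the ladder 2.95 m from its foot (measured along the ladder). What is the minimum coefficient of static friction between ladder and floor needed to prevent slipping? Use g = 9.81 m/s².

Choose the foot of the ladder as the axis so the floor normal and friction both act there and drop out.
Ladder weight 23.6×9.81 = 231.5 N acts at 2 m along the ladder; its horizontal arm is 2·cos46.3° = 1.382 m → τ = 319.9 N·m clockwise.
Window cleaner: 70.1×9.81 = 687.7 N at 2.95 m → arm 2.038 m → τ = 1402 N·m clockwise.
Wall normal N acts horizontally at the top; its moment arm is the height L sinθ = 4·sin46.3° = 2.892 m, counterclockwise.
Στ = 0 ⇒ N × 2.892 = 1722 ⇒ N = 595.4 N.
ΣFx = 0 ⇒ f = N_wall = 595.4 N. ΣFy = 0 ⇒ N_floor = 919.2 N.
μ_min = f / N_floor = 595.4 / 919.2 = 0.648.

μ_min ≈ 0.648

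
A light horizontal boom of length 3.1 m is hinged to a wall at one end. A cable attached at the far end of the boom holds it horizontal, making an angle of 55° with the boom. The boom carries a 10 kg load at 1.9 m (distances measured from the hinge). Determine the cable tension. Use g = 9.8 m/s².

T ≈ 73.3 N

About the hinge:
Load: 10 × 9.8 = 98 N down at 1.9 m → arm 1.9 m, τ = 98 × 1.9 = 186.2 N·m clockwise.
Total clockwise load moment = 186.2 N·m.
The cable tension T acts at 3.1 m; only its component perpendicular to the boom, T sinθ, produces torque. sin 55° = 0.8192.
Setting net torque to zero: T × 3.1 × 0.8192 = 186.2 → T = 186.2 / 2.54 = 73.3 N.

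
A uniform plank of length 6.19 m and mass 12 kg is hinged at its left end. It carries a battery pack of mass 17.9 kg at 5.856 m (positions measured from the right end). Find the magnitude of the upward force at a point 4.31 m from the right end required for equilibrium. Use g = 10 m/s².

Take moments about the left end.
Beam weight: 12 × 10 = 120 N down at 3.095 m → arm 3.095 m, τ = 120 × 3.095 = 371.4 N·m clockwise.
Battery pack: 17.9 × 10 = 179 N down at 5.856 m → arm 0.334 m, τ = 179 × 0.334 = 59.79 N·m clockwise.
Net moment of the loads = 431.2 N·m clockwise.
The upward force F acts at a point 4.31 m from the right end, arm 1.88 m, giving F × 1.88 counterclockwise.
Balancing moments: F × 1.88 = 431.2, giving F = 431.2 / 1.88 = 229 N.

F ≈ 229 N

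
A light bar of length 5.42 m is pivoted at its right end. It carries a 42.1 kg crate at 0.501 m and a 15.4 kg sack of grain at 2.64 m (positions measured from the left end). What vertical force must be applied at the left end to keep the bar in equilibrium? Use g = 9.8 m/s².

About the right end:
Crate: 42.1 × 9.8 = 412.6 N down at 0.501 m → arm 4.919 m, τ = 412.6 × 4.919 = 2030 N·m counterclockwise.
Sack of grain: 15.4 × 9.8 = 150.9 N down at 2.64 m → arm 2.78 m, τ = 150.9 × 2.78 = 419.5 N·m counterclockwise.
Net moment of the loads = 2450 N·m counterclockwise.
The upward force F acts at the left end, arm 5.42 m, giving F × 5.42 clockwise.
Balancing moments: F × 5.42 = 2450, giving F = 2450 / 5.42 = 452 N.

F ≈ 452 N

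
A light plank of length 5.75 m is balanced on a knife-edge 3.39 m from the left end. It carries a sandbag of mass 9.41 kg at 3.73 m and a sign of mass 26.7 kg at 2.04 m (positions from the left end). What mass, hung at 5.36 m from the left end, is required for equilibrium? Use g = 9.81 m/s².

Choose the knife-edge (at 3.39 m from the left end) as the axis so the support reaction has zero arm there.
Sandbag: 9.41 × 9.81 = 92.31 N down at 3.73 m → arm 0.34 m, τ = 92.31 × 0.34 = 31.39 N·m clockwise.
Sign: 26.7 × 9.81 = 261.9 N down at 2.04 m → arm 1.35 m, τ = 261.9 × 1.35 = 353.6 N·m counterclockwise.
Net moment of known loads = 322.2 N·m counterclockwise.
An unknown mass m at 5.36 m has arm 1.97 m; its moment is m·g·1.97 clockwise.
Balancing moments: m × 9.81 × 1.97 = 322.2, giving m = 322.2 / (9.81 × 1.97) = 16.7 kg.

m ≈ 16.7 kg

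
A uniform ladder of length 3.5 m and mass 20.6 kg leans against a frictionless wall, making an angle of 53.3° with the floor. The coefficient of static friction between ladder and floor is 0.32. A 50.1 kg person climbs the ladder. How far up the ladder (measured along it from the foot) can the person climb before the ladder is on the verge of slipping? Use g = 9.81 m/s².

d ≈ 1.4 m

Take moments about the foot of the ladder.
Ladder weight 20.6×9.81 = 202.1 N acts at 1.75 m along the ladder; its horizontal arm is 1.75·cos53.3° = 1.046 m → τ = 211.4 N·m clockwise.
Person weight 50.1×9.81 = 491.5 N at distance d → arm d·cos53.3° → τ = 491.5·d·0.5976 clockwise.
Wall normal N at the top has arm L sinθ = 2.806 m counterclockwise, so Στ = 0 gives N·2.806 = 211.4 + 293.7·d.
ΣFy = 0 ⇒ N_floor = 693.6 N, so the maximum friction is μ_s·N_floor = 0.32×693.6 = 222 N. ΣFx = 0 ⇒ N_wall = f, so at the slipping point N = 222 N.
Substituting: 222×2.806 = 211.4 + 293.7·d ⇒ d = (622.9 − 211.4) / 293.7 = 1.4 m.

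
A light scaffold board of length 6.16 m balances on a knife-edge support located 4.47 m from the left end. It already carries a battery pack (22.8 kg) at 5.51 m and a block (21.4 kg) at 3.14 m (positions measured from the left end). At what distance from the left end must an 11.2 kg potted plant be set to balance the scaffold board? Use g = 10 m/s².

x ≈ 4.89 m from the left end

Take moments about the knife-edge support (at 4.47 m from the left end).
Battery pack: 22.8 × 10 = 228 N down at 5.51 m → arm 1.04 m, τ = 228 × 1.04 = 237.1 N·m clockwise.
Block: 21.4 × 10 = 214 N down at 3.14 m → arm 1.33 m, τ = 214 × 1.33 = 284.6 N·m counterclockwise.
Net moment of existing loads = 47.5 N·m counterclockwise.
The potted plant weighs 11.2 × 10 = 112 N and must supply an equal clockwise moment, so its lever arm about the knife-edge support is 47.5 / 112 = 0.424 m.
That puts it at 4.47 + 0.424 = 4.89 m from the left end.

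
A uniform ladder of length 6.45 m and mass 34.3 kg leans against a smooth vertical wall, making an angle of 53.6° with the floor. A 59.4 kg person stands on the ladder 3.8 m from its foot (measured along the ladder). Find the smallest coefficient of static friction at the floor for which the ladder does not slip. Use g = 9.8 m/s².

μ_min ≈ 0.41

About the foot of the ladder:
Ladder weight 34.3×9.8 = 336.1 N acts at 3.225 m along the ladder; its horizontal arm is 3.225·cos53.6° = 1.914 m → τ = 643.3 N·m clockwise.
Person: 59.4×9.8 = 582.1 N at 3.8 m → arm 2.255 m → τ = 1313 N·m clockwise.
Wall normal N acts horizontally at the top; its moment arm is the height L sinθ = 6.45·sin53.6° = 5.192 m, counterclockwise.
For rotational equilibrium, N × 5.192 = 1956, so N = 376.7 N.
ΣFx = 0 ⇒ f = N_wall = 376.7 N. ΣFy = 0 ⇒ N_floor = 918.2 N.
μ_min = f / N_floor = 376.7 / 918.2 = 0.41.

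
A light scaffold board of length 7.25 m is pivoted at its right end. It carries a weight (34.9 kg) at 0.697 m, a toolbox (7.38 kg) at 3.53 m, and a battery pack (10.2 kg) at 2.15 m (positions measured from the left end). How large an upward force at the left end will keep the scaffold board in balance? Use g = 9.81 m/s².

Take moments about the right end.
Weight: 34.9 × 9.81 = 342.4 N down at 0.697 m → arm 6.553 m, τ = 342.4 × 6.553 = 2244 N·m counterclockwise.
Toolbox: 7.38 × 9.81 = 72.4 N down at 3.53 m → arm 3.72 m, τ = 72.4 × 3.72 = 269.3 N·m counterclockwise.
Battery pack: 10.2 × 9.81 = 100.1 N down at 2.15 m → arm 5.1 m, τ = 100.1 × 5.1 = 510.5 N·m counterclockwise.
Net moment of the loads = 3024 N·m counterclockwise.
The upward force F acts at the left end, arm 7.25 m, giving F × 7.25 clockwise.
Setting net torque to zero: F × 7.25 = 3024 → F = 3024 / 7.25 = 417 N.

F ≈ 417 N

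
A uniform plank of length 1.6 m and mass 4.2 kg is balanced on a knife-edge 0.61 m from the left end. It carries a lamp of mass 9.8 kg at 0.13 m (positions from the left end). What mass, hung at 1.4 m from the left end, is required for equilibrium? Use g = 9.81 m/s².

About the knife-edge (at 0.61 m from the left end):
Beam weight: 4.2 × 9.81 = 41.2 N down at 0.8 m → arm 0.19 m, τ = 41.2 × 0.19 = 7.828 N·m clockwise.
Lamp: 9.8 × 9.81 = 96.14 N down at 0.13 m → arm 0.48 m, τ = 96.14 × 0.48 = 46.15 N·m counterclockwise.
Net moment of known loads = 38.32 N·m counterclockwise.
An unknown mass m at 1.4 m has arm 0.79 m; its moment is m·g·0.79 clockwise.
Στ = 0 ⇒ m × 9.81 × 0.79 = 38.32 ⇒ m = 38.32 / (9.81 × 0.79) = 4.94 kg.

m ≈ 4.94 kg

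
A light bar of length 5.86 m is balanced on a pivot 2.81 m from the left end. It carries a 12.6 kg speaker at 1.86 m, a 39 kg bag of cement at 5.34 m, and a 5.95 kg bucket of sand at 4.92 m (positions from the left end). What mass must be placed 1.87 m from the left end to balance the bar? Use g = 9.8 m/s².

Take moments about the pivot (at 2.81 m from the left end).
Speaker: 12.6 × 9.8 = 123.5 N down at 1.86 m → arm 0.95 m, τ = 123.5 × 0.95 = 117.3 N·m counterclockwise.
Bag of cement: 39 × 9.8 = 382.2 N down at 5.34 m → arm 2.53 m, τ = 382.2 × 2.53 = 967 N·m clockwise.
Bucket of sand: 5.95 × 9.8 = 58.31 N down at 4.92 m → arm 2.11 m, τ = 58.31 × 2.11 = 123 N·m clockwise.
Net moment of known loads = 972.7 N·m clockwise.
An unknown mass m at 1.87 m has arm 0.94 m; its moment is m·g·0.94 counterclockwise.
For rotational equilibrium, m × 9.8 × 0.94 = 972.7, so m = 972.7 / (9.8 × 0.94) = 106 kg.

m ≈ 106 kg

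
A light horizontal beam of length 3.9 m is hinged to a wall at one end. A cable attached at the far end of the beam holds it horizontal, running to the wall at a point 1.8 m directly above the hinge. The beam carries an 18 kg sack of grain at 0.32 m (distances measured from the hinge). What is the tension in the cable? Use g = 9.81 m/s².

Taking torques about the hinge:
Sack of grain: 18 × 9.81 = 176.6 N down at 0.32 m → arm 0.32 m, τ = 176.6 × 0.32 = 56.51 N·m clockwise.
Total clockwise load moment = 56.51 N·m.
The cable tension T acts at 3.9 m; only its component perpendicular to the beam, T sinθ, produces torque. sinθ = h/√(h²+d²) = 1.8/√(1.8²+3.9²) = 0.4191.
Balancing moments: T × 3.9 × 0.4191 = 56.51, giving T = 56.51 / 1.634 = 34.6 N.

T ≈ 34.6 N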